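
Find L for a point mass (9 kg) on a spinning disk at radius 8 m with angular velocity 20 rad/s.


Given: m = 9 kg, r = 8 m, omega = 20 rad/s
For a point mass: I = m*r^2
I = 9*8^2 = 9*64 = 576
L = I*omega = 576*20
L = 11520 kg*m^2/s

11520 kg*m^2/s


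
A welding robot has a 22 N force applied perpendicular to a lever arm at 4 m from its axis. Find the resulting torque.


Given: F = 22 N, r = 4 m, angle = 90 deg (perpendicular)
Using tau = F * r * sin(90)
sin(90) = 1
tau = 22 * 4 * 1
tau = 88 Nm

88 Nm


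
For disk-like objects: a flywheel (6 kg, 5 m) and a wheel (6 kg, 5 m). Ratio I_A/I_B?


Given: M1=6 kg, R1=5 m, M2=6 kg, R2=5 m
For a disk: I = (1/2)*M*R^2, so I_A/I_B = (M1*R1^2)/(M2*R2^2)
M1*R1^2 = 6*25 = 150
M2*R2^2 = 6*25 = 150
I_A/I_B = 150/150 = 1

1


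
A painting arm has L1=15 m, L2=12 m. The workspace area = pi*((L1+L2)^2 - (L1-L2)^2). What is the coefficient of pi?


Given: L1 = 15, L2 = 12
(L1+L2)^2 = (27)^2 = 729
(L1-L2)^2 = (3)^2 = 9
Difference = 729 - 9 = 720
This equals 4*L1*L2 = 4*15*12 = 720
Workspace area = 720*pi

720


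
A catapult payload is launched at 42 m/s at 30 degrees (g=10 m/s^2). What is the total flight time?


Given: v0 = 42 m/s, theta = 30 deg, g = 10 m/s^2
sin(30) = 1/2
Using T = 2*v0*sin(theta) / g
T = 2*42*1/2 / 10
T = 42 / 10
T = 21/5 s

21/5 s


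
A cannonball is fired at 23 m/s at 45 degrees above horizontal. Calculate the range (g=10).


Given: v0 = 23 m/s, theta = 45 deg, g = 10 m/s^2
sin(2*45) = sin(90) = 1
Using R = v0^2 * sin(2*theta) / g
R = 23^2 * 1 / 10
R = 529 / 10
R = 529/10 m

529/10 m


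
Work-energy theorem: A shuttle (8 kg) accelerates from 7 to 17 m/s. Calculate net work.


Given: m = 8 kg, v0 = 7 m/s, v = 17 m/s
Using W = (1/2)*m*(v^2 - v0^2)
v^2 = 17^2 = 289
v0^2 = 7^2 = 49
v^2 - v0^2 = 289 - 49 = 240
W = (1/2)*8*240 = 960 J

960 J


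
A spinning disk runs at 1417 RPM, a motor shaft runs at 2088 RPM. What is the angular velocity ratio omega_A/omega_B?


Given: RPM_A = 1417, RPM_B = 2088
omega = 2*pi*RPM/60, so omega_A/omega_B = RPM_A / RPM_B
omega_A/omega_B = 1417 / 2088
omega_A/omega_B = 1417/2088

1417/2088


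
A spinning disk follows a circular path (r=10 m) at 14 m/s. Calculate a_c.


Given: v = 14 m/s, r = 10 m
Using a_c = v^2 / r
a_c = 14^2 / 10
a_c = 196 / 10
a_c = 98/5 m/s^2

98/5 m/s^2


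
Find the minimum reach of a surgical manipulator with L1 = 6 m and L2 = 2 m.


Given: L1 = 6 m, L2 = 2 m
For a 2-link planar arm, min reach = |L1 - L2| (second link folded back)
Min reach = |6 - 2|
Min reach = 4 m

4 m


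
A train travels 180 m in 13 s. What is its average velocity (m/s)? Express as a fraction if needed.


Given: distance d = 180 m, time t = 13 s
Using v = d / t
v = 180 / 13
v = 180/13 m/s

180/13 m/s


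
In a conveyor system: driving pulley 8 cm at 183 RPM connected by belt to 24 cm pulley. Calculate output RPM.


Given: D1 = 8 cm, w1 = 183 RPM, D2 = 24 cm
Using D1*w1 = D2*w2
w2 = D1*w1 / D2
w2 = 8*183 / 24
w2 = 1464 / 24
w2 = 61 RPM

61 RPM


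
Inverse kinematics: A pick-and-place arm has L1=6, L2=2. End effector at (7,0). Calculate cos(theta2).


Given: L1 = 6, L2 = 2, target (x, y) = (7, 0)
Using cos(theta2) = (x^2 + y^2 - L1^2 - L2^2) / (2*L1*L2)
x^2 + y^2 = 7^2 + 0 = 49
L1^2 + L2^2 = 36 + 4 = 40
Numerator = 49 - 40 = 9
Denominator = 2*6*2 = 24
cos(theta2) = 9/24 = 3/8

3/8


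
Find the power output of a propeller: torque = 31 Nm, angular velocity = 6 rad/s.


Given: tau = 31 Nm, omega = 6 rad/s
Using P = tau * omega
P = 31 * 6
P = 186 W

186 W


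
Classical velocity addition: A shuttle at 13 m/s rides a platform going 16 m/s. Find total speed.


Given: object velocity = 13 m/s, platform velocity = 16 m/s (same direction)
Using classical velocity addition: v_total = v_object + v_platform
v_total = 13 + 16
v_total = 29 m/s

29 m/s


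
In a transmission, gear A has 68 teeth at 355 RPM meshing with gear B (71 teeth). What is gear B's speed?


Given: N1 = 68 teeth, w1 = 355 RPM, N2 = 71 teeth
Using N1*w1 = N2*w2
w2 = N1*w1 / N2
w2 = 68*355 / 71
w2 = 24140 / 71
w2 = 340 RPM

340 RPM


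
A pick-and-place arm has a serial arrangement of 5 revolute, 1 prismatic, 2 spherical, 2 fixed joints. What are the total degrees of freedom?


Given: serial robot with 5 revolute, 1 prismatic, 2 spherical, 2 fixed joints
DOF contribution per joint type: revolute=1, prismatic=1, spherical=3, fixed=0
DOF = 5*1 + 1*1 + 2*3 + 2*0
DOF = 12

12


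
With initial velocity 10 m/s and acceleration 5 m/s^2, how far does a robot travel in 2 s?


Given: v0 = 10 m/s, a = 5 m/s^2, t = 2 s
Using s = v0*t + (1/2)*a*t^2
s = 10*2 + (1/2)*5*2^2
s = 20 + (1/2)*20
s = 20 + 10
s = 30

30 m


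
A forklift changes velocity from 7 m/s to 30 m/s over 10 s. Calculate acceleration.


Given: initial velocity v0 = 7 m/s, final velocity v = 30 m/s, time t = 10 s
Using a = (v - v0) / t
a = (30 - 7) / 10
a = 23 / 10
a = 23/10 m/s^2

23/10 m/s^2


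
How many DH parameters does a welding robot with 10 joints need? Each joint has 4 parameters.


Given: 10 joints, 4 DH parameters per joint (d, theta, a, alpha)
Total DH parameters = number_of_joints * 4
Total = 10 * 4
Total = 40

40


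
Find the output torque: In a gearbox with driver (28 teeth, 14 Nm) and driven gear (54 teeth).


Given: N1 = 28, N2 = 54, T1 = 14 Nm
Using T2/T1 = N2/N1
T2 = T1 * N2 / N1
T2 = 14 * 54 / 28
T2 = 756 / 28
T2 = 27 Nm

27 Nm


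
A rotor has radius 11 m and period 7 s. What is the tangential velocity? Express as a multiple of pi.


Given: radius r = 11 m, period T = 7 s
Using v = 2*pi*r / T
v = 2*pi*11 / 7
v = 22*pi / 7
v = 22/7*pi m/s

22/7*pi m/s


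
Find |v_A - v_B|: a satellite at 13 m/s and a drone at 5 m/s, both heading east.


Given: v_A = 13 m/s east, v_B = 5 m/s east
Both move in the same direction; relative speed = |v_A - v_B|
|13 - 5| = |8|
= 8 m/s

8 m/s


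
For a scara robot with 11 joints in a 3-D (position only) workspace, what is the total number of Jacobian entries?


Given: task space dimension = 3, joints = 11
Jacobian is a 3 x 11 matrix
Total entries = rows * columns
Total = 3 * 11
Total = 33

33


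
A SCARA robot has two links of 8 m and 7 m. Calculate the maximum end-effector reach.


Given: L1 = 8 m, L2 = 7 m
For a 2-link planar arm, max reach = L1 + L2 (fully extended)
Max reach = 8 + 7
Max reach = 15 m

15 m


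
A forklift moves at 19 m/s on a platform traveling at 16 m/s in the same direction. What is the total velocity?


Given: object velocity = 19 m/s, platform velocity = 16 m/s (same direction)
Using classical velocity addition: v_total = v_object + v_platform
v_total = 19 + 16
v_total = 35 m/s

35 m/s


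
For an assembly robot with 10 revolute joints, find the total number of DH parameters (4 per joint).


Given: 10 joints, 4 DH parameters per joint (d, theta, a, alpha)
Total DH parameters = number_of_joints * 4
Total = 10 * 4
Total = 40

40


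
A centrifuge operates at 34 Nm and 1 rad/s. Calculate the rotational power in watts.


Given: tau = 34 Nm, omega = 1 rad/s
Using P = tau * omega
P = 34 * 1
P = 34 W

34 W


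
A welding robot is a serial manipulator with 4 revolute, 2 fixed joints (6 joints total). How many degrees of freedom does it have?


Given: serial robot with 4 revolute, 2 fixed joints
DOF contribution per joint type: revolute=1, prismatic=1, spherical=3, fixed=0
DOF = 4*1 + 2*0
DOF = 4

4


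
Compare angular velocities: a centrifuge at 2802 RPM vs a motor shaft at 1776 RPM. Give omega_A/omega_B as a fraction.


Given: RPM_A = 2802, RPM_B = 1776
omega = 2*pi*RPM/60, so omega_A/omega_B = RPM_A / RPM_B
omega_A/omega_B = 2802 / 1776
omega_A/omega_B = 467/296

467/296


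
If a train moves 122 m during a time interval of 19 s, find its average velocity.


Given: distance d = 122 m, time t = 19 s
Using v = d / t
v = 122 / 19
v = 122/19 m/s

122/19 m/s


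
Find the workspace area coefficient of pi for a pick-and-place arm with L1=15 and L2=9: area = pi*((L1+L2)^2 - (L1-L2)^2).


Given: L1 = 15, L2 = 9
(L1+L2)^2 = (24)^2 = 576
(L1-L2)^2 = (6)^2 = 36
Difference = 576 - 36 = 540
This equals 4*L1*L2 = 4*15*9 = 540
Workspace area = 540*pi

540


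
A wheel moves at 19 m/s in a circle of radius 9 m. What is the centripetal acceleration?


Given: v = 19 m/s, r = 9 m
Using a_c = v^2 / r
a_c = 19^2 / 9
a_c = 361 / 9
a_c = 361/9 m/s^2

361/9 m/s^2


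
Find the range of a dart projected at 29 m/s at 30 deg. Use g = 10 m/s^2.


Given: v0 = 29 m/s, theta = 30 deg, g = 10 m/s^2
sin(2*30) = sin(60) = sqrt(3)/2
Using R = v0^2 * sin(2*theta) / g
R = 29^2 * (sqrt(3)/2) / 10
R = 841 * sqrt(3) / 20
R = 841/20*sqrt(3) m

841/20*sqrt(3) m


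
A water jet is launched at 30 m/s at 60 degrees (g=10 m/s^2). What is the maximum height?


Given: v0 = 30 m/s, theta = 60 deg, g = 10 m/s^2
sin^2(60) = 3/4
Using H = v0^2 * sin^2(theta) / (2*g)
H = 30^2 * 3/4 / (2*10)
H = 900 * 3/4 / 20
H = 675 / 20
H = 135/4 m

135/4 m


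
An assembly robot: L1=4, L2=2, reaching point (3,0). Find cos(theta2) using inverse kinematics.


Given: L1 = 4, L2 = 2, target (x, y) = (3, 0)
Using cos(theta2) = (x^2 + y^2 - L1^2 - L2^2) / (2*L1*L2)
x^2 + y^2 = 3^2 + 0 = 9
L1^2 + L2^2 = 16 + 4 = 20
Numerator = 9 - 20 = -11
Denominator = 2*4*2 = 16
cos(theta2) = -11/16 = -11/16

-11/16


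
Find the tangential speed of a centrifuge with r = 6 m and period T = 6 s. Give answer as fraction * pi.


Given: radius r = 6 m, period T = 6 s
Using v = 2*pi*r / T
v = 2*pi*6 / 6
v = 12*pi / 6
v = 2*pi m/s

2*pi m/s


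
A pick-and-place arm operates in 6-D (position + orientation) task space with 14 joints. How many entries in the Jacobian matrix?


Given: task space dimension = 6, joints = 14
Jacobian is a 6 x 14 matrix
Total entries = rows * columns
Total = 6 * 14
Total = 84

84


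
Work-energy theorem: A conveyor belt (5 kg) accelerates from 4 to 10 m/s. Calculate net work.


Given: m = 5 kg, v0 = 4 m/s, v = 10 m/s
Using W = (1/2)*m*(v^2 - v0^2)
v^2 = 10^2 = 100
v0^2 = 4^2 = 16
v^2 - v0^2 = 100 - 16 = 84
W = (1/2)*5*84 = 210 J

210 J


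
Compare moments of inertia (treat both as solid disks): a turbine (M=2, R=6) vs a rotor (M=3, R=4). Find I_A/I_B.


Given: M1=2 kg, R1=6 m, M2=3 kg, R2=4 m
For a disk: I = (1/2)*M*R^2, so I_A/I_B = (M1*R1^2)/(M2*R2^2)
M1*R1^2 = 2*36 = 72
M2*R2^2 = 3*16 = 48
I_A/I_B = 72/48 = 3/2

3/2


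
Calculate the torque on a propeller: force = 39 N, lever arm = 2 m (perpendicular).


Given: F = 39 N, r = 2 m, angle = 90 deg (perpendicular)
Using tau = F * r * sin(90)
sin(90) = 1
tau = 39 * 2 * 1
tau = 78 Nm

78 Nm


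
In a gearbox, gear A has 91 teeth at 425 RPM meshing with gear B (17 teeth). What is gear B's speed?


Given: N1 = 91 teeth, w1 = 425 RPM, N2 = 17 teeth
Using N1*w1 = N2*w2
w2 = N1*w1 / N2
w2 = 91*425 / 17
w2 = 38675 / 17
w2 = 2275 RPM

2275 RPM


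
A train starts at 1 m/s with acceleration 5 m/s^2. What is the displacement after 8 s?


Given: v0 = 1 m/s, a = 5 m/s^2, t = 8 s
Using s = v0*t + (1/2)*a*t^2
s = 1*8 + (1/2)*5*8^2
s = 8 + (1/2)*320
s = 8 + 160
s = 168

168 m


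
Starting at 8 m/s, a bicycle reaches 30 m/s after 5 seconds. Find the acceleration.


Given: initial velocity v0 = 8 m/s, final velocity v = 30 m/s, time t = 5 s
Using a = (v - v0) / t
a = (30 - 8) / 5
a = 22 / 5
a = 22/5 m/s^2

22/5 m/s^2


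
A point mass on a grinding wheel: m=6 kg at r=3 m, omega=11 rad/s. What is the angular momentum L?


Given: m = 6 kg, r = 3 m, omega = 11 rad/s
For a point mass: I = m*r^2
I = 6*3^2 = 6*9 = 54
L = I*omega = 54*11
L = 594 kg*m^2/s

594 kg*m^2/s


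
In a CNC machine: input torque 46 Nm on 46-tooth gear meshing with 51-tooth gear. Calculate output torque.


Given: N1 = 46, N2 = 51, T1 = 46 Nm
Using T2/T1 = N2/N1
T2 = T1 * N2 / N1
T2 = 46 * 51 / 46
T2 = 2346 / 46
T2 = 51 Nm

51 Nm


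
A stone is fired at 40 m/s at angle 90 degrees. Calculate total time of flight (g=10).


Given: v0 = 40 m/s, theta = 90 deg, g = 10 m/s^2
sin(90) = 1
Using T = 2*v0*sin(theta) / g
T = 2*40*1 / 10
T = 80 / 10
T = 8 s

8 s


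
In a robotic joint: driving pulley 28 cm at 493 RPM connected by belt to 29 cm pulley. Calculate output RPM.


Given: D1 = 28 cm, w1 = 493 RPM, D2 = 29 cm
Using D1*w1 = D2*w2
w2 = D1*w1 / D2
w2 = 28*493 / 29
w2 = 13804 / 29
w2 = 476 RPM

476 RPM


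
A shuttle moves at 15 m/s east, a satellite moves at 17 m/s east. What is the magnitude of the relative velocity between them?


Given: v_A = 15 m/s east, v_B = 17 m/s east
Both move in the same direction; relative speed = |v_A - v_B|
|15 - 17| = |-2|
= 2 m/s

2 m/s


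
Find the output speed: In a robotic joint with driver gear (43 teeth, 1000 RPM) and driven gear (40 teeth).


Given: N1 = 43 teeth, w1 = 1000 RPM, N2 = 40 teeth
Using N1*w1 = N2*w2
w2 = N1*w1 / N2
w2 = 43*1000 / 40
w2 = 43000 / 40
w2 = 1075 RPM

1075 RPM


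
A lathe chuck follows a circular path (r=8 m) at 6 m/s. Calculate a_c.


Given: v = 6 m/s, r = 8 m
Using a_c = v^2 / r
a_c = 6^2 / 8
a_c = 36 / 8
a_c = 9/2 m/s^2

9/2 m/s^2


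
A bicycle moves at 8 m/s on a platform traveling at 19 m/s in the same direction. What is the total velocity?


Given: object velocity = 8 m/s, platform velocity = 19 m/s (same direction)
Using classical velocity addition: v_total = v_object + v_platform
v_total = 8 + 19
v_total = 27 m/s

27 m/s


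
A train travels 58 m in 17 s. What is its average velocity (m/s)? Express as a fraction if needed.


Given: distance d = 58 m, time t = 17 s
Using v = d / t
v = 58 / 17
v = 58/17 m/s

58/17 m/s


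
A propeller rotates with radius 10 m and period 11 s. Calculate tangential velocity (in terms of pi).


Given: radius r = 10 m, period T = 11 s
Using v = 2*pi*r / T
v = 2*pi*10 / 11
v = 20*pi / 11
v = 20/11*pi m/s

20/11*pi m/s


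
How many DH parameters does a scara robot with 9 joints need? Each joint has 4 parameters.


Given: 9 joints, 4 DH parameters per joint (d, theta, a, alpha)
Total DH parameters = number_of_joints * 4
Total = 9 * 4
Total = 36

36


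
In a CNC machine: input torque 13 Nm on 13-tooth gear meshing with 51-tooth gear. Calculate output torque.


Given: N1 = 13, N2 = 51, T1 = 13 Nm
Using T2/T1 = N2/N1
T2 = T1 * N2 / N1
T2 = 13 * 51 / 13
T2 = 663 / 13
T2 = 51 Nm

51 Nm


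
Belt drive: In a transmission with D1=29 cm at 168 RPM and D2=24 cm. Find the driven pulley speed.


Given: D1 = 29 cm, w1 = 168 RPM, D2 = 24 cm
Using D1*w1 = D2*w2
w2 = D1*w1 / D2
w2 = 29*168 / 24
w2 = 4872 / 24
w2 = 203 RPM

203 RPM


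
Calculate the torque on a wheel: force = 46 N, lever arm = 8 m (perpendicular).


Given: F = 46 N, r = 8 m, angle = 90 deg (perpendicular)
Using tau = F * r * sin(90)
sin(90) = 1
tau = 46 * 8 * 1
tau = 368 Nm

368 Nm


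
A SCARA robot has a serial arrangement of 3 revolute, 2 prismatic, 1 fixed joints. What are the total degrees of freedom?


Given: serial robot with 3 revolute, 2 prismatic, 1 fixed joints
DOF contribution per joint type: revolute=1, prismatic=1, spherical=3, fixed=0
DOF = 3*1 + 2*1 + 1*0
DOF = 5

5


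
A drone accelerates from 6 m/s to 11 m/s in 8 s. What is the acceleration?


Given: initial velocity v0 = 6 m/s, final velocity v = 11 m/s, time t = 8 s
Using a = (v - v0) / t
a = (11 - 6) / 8
a = 5 / 8
a = 5/8 m/s^2

5/8 m/s^2


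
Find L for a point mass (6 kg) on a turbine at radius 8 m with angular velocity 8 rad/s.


Given: m = 6 kg, r = 8 m, omega = 8 rad/s
For a point mass: I = m*r^2
I = 6*8^2 = 6*64 = 384
L = I*omega = 384*8
L = 3072 kg*m^2/s

3072 kg*m^2/s


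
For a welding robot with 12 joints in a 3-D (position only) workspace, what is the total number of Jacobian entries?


Given: task space dimension = 3, joints = 12
Jacobian is a 3 x 12 matrix
Total entries = rows * columns
Total = 3 * 12
Total = 36

36


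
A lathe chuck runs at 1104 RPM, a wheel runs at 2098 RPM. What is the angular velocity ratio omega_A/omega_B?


Given: RPM_A = 1104, RPM_B = 2098
omega = 2*pi*RPM/60, so omega_A/omega_B = RPM_A / RPM_B
omega_A/omega_B = 1104 / 2098
omega_A/omega_B = 552/1049

552/1049


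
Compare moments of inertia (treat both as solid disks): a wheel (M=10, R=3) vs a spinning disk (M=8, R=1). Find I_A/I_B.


Given: M1=10 kg, R1=3 m, M2=8 kg, R2=1 m
For a disk: I = (1/2)*M*R^2, so I_A/I_B = (M1*R1^2)/(M2*R2^2)
M1*R1^2 = 10*9 = 90
M2*R2^2 = 8*1 = 8
I_A/I_B = 90/8 = 45/4

45/4


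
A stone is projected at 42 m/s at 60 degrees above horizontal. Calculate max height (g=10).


Given: v0 = 42 m/s, theta = 60 deg, g = 10 m/s^2
sin^2(60) = 3/4
Using H = v0^2 * sin^2(theta) / (2*g)
H = 42^2 * 3/4 / (2*10)
H = 1764 * 3/4 / 20
H = 1323 / 20
H = 1323/20 m

1323/20 m


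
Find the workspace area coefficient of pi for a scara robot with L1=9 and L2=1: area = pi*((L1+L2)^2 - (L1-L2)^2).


Given: L1 = 9, L2 = 1
(L1+L2)^2 = (10)^2 = 100
(L1-L2)^2 = (8)^2 = 64
Difference = 100 - 64 = 36
This equals 4*L1*L2 = 4*9*1 = 36
Workspace area = 36*pi

36


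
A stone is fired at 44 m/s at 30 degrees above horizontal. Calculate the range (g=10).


Given: v0 = 44 m/s, theta = 30 deg, g = 10 m/s^2
sin(2*30) = sin(60) = sqrt(3)/2
Using R = v0^2 * sin(2*theta) / g
R = 44^2 * (sqrt(3)/2) / 10
R = 1936 * sqrt(3) / 20
R = 484/5*sqrt(3) m

484/5*sqrt(3) m


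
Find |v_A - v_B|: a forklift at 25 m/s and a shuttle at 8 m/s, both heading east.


Given: v_A = 25 m/s east, v_B = 8 m/s east
Both move in the same direction; relative speed = |v_A - v_B|
|25 - 8| = |17|
= 17 m/s

17 m/s


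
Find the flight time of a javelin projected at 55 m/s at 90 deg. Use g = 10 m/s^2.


Given: v0 = 55 m/s, theta = 90 deg, g = 10 m/s^2
sin(90) = 1
Using T = 2*v0*sin(theta) / g
T = 2*55*1 / 10
T = 110 / 10
T = 11 s

11 s


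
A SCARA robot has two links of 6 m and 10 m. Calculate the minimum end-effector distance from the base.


Given: L1 = 6 m, L2 = 10 m
For a 2-link planar arm, min reach = |L1 - L2| (second link folded back)
Min reach = |6 - 10|
Min reach = 4 m

4 m


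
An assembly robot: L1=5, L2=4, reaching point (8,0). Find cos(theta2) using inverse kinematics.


Given: L1 = 5, L2 = 4, target (x, y) = (8, 0)
Using cos(theta2) = (x^2 + y^2 - L1^2 - L2^2) / (2*L1*L2)
x^2 + y^2 = 8^2 + 0 = 64
L1^2 + L2^2 = 25 + 16 = 41
Numerator = 64 - 41 = 23
Denominator = 2*5*4 = 40
cos(theta2) = 23/40 = 23/40

23/40


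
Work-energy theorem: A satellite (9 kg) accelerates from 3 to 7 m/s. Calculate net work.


Given: m = 9 kg, v0 = 3 m/s, v = 7 m/s
Using W = (1/2)*m*(v^2 - v0^2)
v^2 = 7^2 = 49
v0^2 = 3^2 = 9
v^2 - v0^2 = 49 - 9 = 40
W = (1/2)*9*40 = 180 J

180 J


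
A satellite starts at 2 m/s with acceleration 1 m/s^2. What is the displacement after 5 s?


Given: v0 = 2 m/s, a = 1 m/s^2, t = 5 s
Using s = v0*t + (1/2)*a*t^2
s = 2*5 + (1/2)*1*5^2
s = 10 + (1/2)*25
s = 10 + 25/2
s = 45/2

45/2 m


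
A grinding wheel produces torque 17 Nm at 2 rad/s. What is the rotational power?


Given: tau = 17 Nm, omega = 2 rad/s
Using P = tau * omega
P = 17 * 2
P = 34 W

34 W


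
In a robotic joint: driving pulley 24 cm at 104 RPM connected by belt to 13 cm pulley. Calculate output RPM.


Given: D1 = 24 cm, w1 = 104 RPM, D2 = 13 cm
Using D1*w1 = D2*w2
w2 = D1*w1 / D2
w2 = 24*104 / 13
w2 = 2496 / 13
w2 = 192 RPM

192 RPM


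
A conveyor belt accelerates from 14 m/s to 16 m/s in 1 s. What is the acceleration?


Given: initial velocity v0 = 14 m/s, final velocity v = 16 m/s, time t = 1 s
Using a = (v - v0) / t
a = (16 - 14) / 1
a = 2 / 1
a = 2 m/s^2

2 m/s^2


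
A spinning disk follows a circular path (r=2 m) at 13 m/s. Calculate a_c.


Given: v = 13 m/s, r = 2 m
Using a_c = v^2 / r
a_c = 13^2 / 2
a_c = 169 / 2
a_c = 169/2 m/s^2

169/2 m/s^2


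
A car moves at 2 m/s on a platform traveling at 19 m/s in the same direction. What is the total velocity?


Given: object velocity = 2 m/s, platform velocity = 19 m/s (same direction)
Using classical velocity addition: v_total = v_object + v_platform
v_total = 2 + 19
v_total = 21 m/s

21 m/s


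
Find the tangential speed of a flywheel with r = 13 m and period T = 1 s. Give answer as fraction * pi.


Given: radius r = 13 m, period T = 1 s
Using v = 2*pi*r / T
v = 2*pi*13 / 1
v = 26*pi / 1
v = 26*pi m/s

26*pi m/s


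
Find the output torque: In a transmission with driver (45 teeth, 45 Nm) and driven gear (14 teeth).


Given: N1 = 45, N2 = 14, T1 = 45 Nm
Using T2/T1 = N2/N1
T2 = T1 * N2 / N1
T2 = 45 * 14 / 45
T2 = 630 / 45
T2 = 14 Nm

14 Nm


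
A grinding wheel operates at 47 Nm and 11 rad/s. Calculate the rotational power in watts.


Given: tau = 47 Nm, omega = 11 rad/s
Using P = tau * omega
P = 47 * 11
P = 517 W

517 W


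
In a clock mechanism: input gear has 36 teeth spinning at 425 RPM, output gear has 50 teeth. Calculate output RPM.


Given: N1 = 36 teeth, w1 = 425 RPM, N2 = 50 teeth
Using N1*w1 = N2*w2
w2 = N1*w1 / N2
w2 = 36*425 / 50
w2 = 15300 / 50
w2 = 306 RPM

306 RPM


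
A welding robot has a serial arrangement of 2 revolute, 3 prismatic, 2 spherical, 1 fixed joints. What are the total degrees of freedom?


Given: serial robot with 2 revolute, 3 prismatic, 2 spherical, 1 fixed joints
DOF contribution per joint type: revolute=1, prismatic=1, spherical=3, fixed=0
DOF = 2*1 + 3*1 + 2*3 + 1*0
DOF = 11

11


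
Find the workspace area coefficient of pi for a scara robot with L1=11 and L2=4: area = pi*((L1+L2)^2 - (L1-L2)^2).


Given: L1 = 11, L2 = 4
(L1+L2)^2 = (15)^2 = 225
(L1-L2)^2 = (7)^2 = 49
Difference = 225 - 49 = 176
This equals 4*L1*L2 = 4*11*4 = 176
Workspace area = 176*pi

176


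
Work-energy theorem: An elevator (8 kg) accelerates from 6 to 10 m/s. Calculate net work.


Given: m = 8 kg, v0 = 6 m/s, v = 10 m/s
Using W = (1/2)*m*(v^2 - v0^2)
v^2 = 10^2 = 100
v0^2 = 6^2 = 36
v^2 - v0^2 = 100 - 36 = 64
W = (1/2)*8*64 = 256 J

256 J


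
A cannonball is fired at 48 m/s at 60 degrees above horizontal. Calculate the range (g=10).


Given: v0 = 48 m/s, theta = 60 deg, g = 10 m/s^2
sin(2*60) = sin(120) = sqrt(3)/2
Using R = v0^2 * sin(2*theta) / g
R = 48^2 * (sqrt(3)/2) / 10
R = 2304 * sqrt(3) / 20
R = 576/5*sqrt(3) m

576/5*sqrt(3) m


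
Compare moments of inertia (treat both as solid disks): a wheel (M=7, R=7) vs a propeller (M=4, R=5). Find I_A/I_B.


Given: M1=7 kg, R1=7 m, M2=4 kg, R2=5 m
For a disk: I = (1/2)*M*R^2, so I_A/I_B = (M1*R1^2)/(M2*R2^2)
M1*R1^2 = 7*49 = 343
M2*R2^2 = 4*25 = 100
I_A/I_B = 343/100 = 343/100

343/100


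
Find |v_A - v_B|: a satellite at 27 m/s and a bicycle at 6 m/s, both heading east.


Given: v_A = 27 m/s east, v_B = 6 m/s east
Both move in the same direction; relative speed = |v_A - v_B|
|27 - 6| = |21|
= 21 m/s

21 m/s


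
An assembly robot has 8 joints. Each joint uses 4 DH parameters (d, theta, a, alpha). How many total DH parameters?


Given: 8 joints, 4 DH parameters per joint (d, theta, a, alpha)
Total DH parameters = number_of_joints * 4
Total = 8 * 4
Total = 32

32


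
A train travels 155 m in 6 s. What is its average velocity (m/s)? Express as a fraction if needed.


Given: distance d = 155 m, time t = 6 s
Using v = d / t
v = 155 / 6
v = 155/6 m/s

155/6 m/s


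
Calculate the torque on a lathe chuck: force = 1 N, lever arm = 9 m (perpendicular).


Given: F = 1 N, r = 9 m, angle = 90 deg (perpendicular)
Using tau = F * r * sin(90)
sin(90) = 1
tau = 1 * 9 * 1
tau = 9 Nm

9 Nm


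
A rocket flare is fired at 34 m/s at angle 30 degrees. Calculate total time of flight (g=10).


Given: v0 = 34 m/s, theta = 30 deg, g = 10 m/s^2
sin(30) = 1/2
Using T = 2*v0*sin(theta) / g
T = 2*34*1/2 / 10
T = 34 / 10
T = 17/5 s

17/5 s


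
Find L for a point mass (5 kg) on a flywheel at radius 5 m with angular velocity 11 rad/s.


Given: m = 5 kg, r = 5 m, omega = 11 rad/s
For a point mass: I = m*r^2
I = 5*5^2 = 5*25 = 125
L = I*omega = 125*11
L = 1375 kg*m^2/s

1375 kg*m^2/s


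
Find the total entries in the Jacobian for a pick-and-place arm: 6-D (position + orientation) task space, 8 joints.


Given: task space dimension = 6, joints = 8
Jacobian is a 6 x 8 matrix
Total entries = rows * columns
Total = 6 * 8
Total = 48

48


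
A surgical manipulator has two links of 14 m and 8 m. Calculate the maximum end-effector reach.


Given: L1 = 14 m, L2 = 8 m
For a 2-link planar arm, max reach = L1 + L2 (fully extended)
Max reach = 14 + 8
Max reach = 22 m

22 m


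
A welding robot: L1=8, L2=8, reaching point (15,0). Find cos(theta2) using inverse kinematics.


Given: L1 = 8, L2 = 8, target (x, y) = (15, 0)
Using cos(theta2) = (x^2 + y^2 - L1^2 - L2^2) / (2*L1*L2)
x^2 + y^2 = 15^2 + 0 = 225
L1^2 + L2^2 = 64 + 64 = 128
Numerator = 225 - 128 = 97
Denominator = 2*8*8 = 128
cos(theta2) = 97/128 = 97/128

97/128


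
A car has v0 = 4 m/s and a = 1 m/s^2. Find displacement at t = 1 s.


Given: v0 = 4 m/s, a = 1 m/s^2, t = 1 s
Using s = v0*t + (1/2)*a*t^2
s = 4*1 + (1/2)*1*1^2
s = 4 + (1/2)*1
s = 4 + 1/2
s = 9/2

9/2 m


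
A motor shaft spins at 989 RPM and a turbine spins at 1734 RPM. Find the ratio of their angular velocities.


Given: RPM_A = 989, RPM_B = 1734
omega = 2*pi*RPM/60, so omega_A/omega_B = RPM_A / RPM_B
omega_A/omega_B = 989 / 1734
omega_A/omega_B = 989/1734

989/1734


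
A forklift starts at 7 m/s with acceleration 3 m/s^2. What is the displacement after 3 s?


Given: v0 = 7 m/s, a = 3 m/s^2, t = 3 s
Using s = v0*t + (1/2)*a*t^2
s = 7*3 + (1/2)*3*3^2
s = 21 + (1/2)*27
s = 21 + 27/2
s = 69/2

69/2 m


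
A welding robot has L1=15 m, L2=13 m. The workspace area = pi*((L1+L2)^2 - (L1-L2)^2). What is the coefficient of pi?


Given: L1 = 15, L2 = 13
(L1+L2)^2 = (28)^2 = 784
(L1-L2)^2 = (2)^2 = 4
Difference = 784 - 4 = 780
This equals 4*L1*L2 = 4*15*13 = 780
Workspace area = 780*pi

780


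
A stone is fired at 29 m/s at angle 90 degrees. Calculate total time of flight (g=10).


Given: v0 = 29 m/s, theta = 90 deg, g = 10 m/s^2
sin(90) = 1
Using T = 2*v0*sin(theta) / g
T = 2*29*1 / 10
T = 58 / 10
T = 29/5 s

29/5 s


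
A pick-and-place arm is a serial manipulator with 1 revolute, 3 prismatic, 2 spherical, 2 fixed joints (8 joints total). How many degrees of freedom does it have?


Given: serial robot with 1 revolute, 3 prismatic, 2 spherical, 2 fixed joints
DOF contribution per joint type: revolute=1, prismatic=1, spherical=3, fixed=0
DOF = 1*1 + 3*1 + 2*3 + 2*0
DOF = 10

10


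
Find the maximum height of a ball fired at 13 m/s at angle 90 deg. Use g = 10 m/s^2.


Given: v0 = 13 m/s, theta = 90 deg, g = 10 m/s^2
sin^2(90) = 1
Using H = v0^2 * sin^2(theta) / (2*g)
H = 13^2 * 1 / (2*10)
H = 169 * 1 / 20
H = 169 / 20
H = 169/20 m

169/20 m


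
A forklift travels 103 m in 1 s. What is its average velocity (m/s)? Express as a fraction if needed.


Given: distance d = 103 m, time t = 1 s
Using v = d / t
v = 103 / 1
v = 103 m/s

103 m/s


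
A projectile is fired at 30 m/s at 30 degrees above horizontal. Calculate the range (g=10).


Given: v0 = 30 m/s, theta = 30 deg, g = 10 m/s^2
sin(2*30) = sin(60) = sqrt(3)/2
Using R = v0^2 * sin(2*theta) / g
R = 30^2 * (sqrt(3)/2) / 10
R = 900 * sqrt(3) / 20
R = 45*sqrt(3) m

45*sqrt(3) m


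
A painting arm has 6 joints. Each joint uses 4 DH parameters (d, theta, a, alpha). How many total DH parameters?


Given: 6 joints, 4 DH parameters per joint (d, theta, a, alpha)
Total DH parameters = number_of_joints * 4
Total = 6 * 4
Total = 24

24


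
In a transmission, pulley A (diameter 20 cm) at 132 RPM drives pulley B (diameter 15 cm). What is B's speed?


Given: D1 = 20 cm, w1 = 132 RPM, D2 = 15 cm
Using D1*w1 = D2*w2
w2 = D1*w1 / D2
w2 = 20*132 / 15
w2 = 2640 / 15
w2 = 176 RPM

176 RPM


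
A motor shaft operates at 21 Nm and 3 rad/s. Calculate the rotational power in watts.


Given: tau = 21 Nm, omega = 3 rad/s
Using P = tau * omega
P = 21 * 3
P = 63 W

63 W


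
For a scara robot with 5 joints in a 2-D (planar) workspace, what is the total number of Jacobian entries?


Given: task space dimension = 2, joints = 5
Jacobian is a 2 x 5 matrix
Total entries = rows * columns
Total = 2 * 5
Total = 10

10


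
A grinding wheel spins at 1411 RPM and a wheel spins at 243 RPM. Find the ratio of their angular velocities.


Given: RPM_A = 1411, RPM_B = 243
omega = 2*pi*RPM/60, so omega_A/omega_B = RPM_A / RPM_B
omega_A/omega_B = 1411 / 243
omega_A/omega_B = 1411/243

1411/243


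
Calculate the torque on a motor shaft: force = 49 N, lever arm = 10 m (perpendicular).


Given: F = 49 N, r = 10 m, angle = 90 deg (perpendicular)
Using tau = F * r * sin(90)
sin(90) = 1
tau = 49 * 10 * 1
tau = 490 Nm

490 Nm


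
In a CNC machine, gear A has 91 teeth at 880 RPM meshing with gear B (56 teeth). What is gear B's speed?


Given: N1 = 91 teeth, w1 = 880 RPM, N2 = 56 teeth
Using N1*w1 = N2*w2
w2 = N1*w1 / N2
w2 = 91*880 / 56
w2 = 80080 / 56
w2 = 1430 RPM

1430 RPM


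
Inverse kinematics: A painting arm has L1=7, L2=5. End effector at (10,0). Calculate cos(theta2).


Given: L1 = 7, L2 = 5, target (x, y) = (10, 0)
Using cos(theta2) = (x^2 + y^2 - L1^2 - L2^2) / (2*L1*L2)
x^2 + y^2 = 10^2 + 0 = 100
L1^2 + L2^2 = 49 + 25 = 74
Numerator = 100 - 74 = 26
Denominator = 2*7*5 = 70
cos(theta2) = 26/70 = 13/35

13/35


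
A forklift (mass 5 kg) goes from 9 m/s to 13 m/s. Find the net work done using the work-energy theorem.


Given: m = 5 kg, v0 = 9 m/s, v = 13 m/s
Using W = (1/2)*m*(v^2 - v0^2)
v^2 = 13^2 = 169
v0^2 = 9^2 = 81
v^2 - v0^2 = 169 - 81 = 88
W = (1/2)*5*88 = 220 J

220 J


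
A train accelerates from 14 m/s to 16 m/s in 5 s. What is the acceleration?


Given: initial velocity v0 = 14 m/s, final velocity v = 16 m/s, time t = 5 s
Using a = (v - v0) / t
a = (16 - 14) / 5
a = 2 / 5
a = 2/5 m/s^2

2/5 m/s^2


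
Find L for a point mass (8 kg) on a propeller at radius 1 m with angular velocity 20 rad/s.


Given: m = 8 kg, r = 1 m, omega = 20 rad/s
For a point mass: I = m*r^2
I = 8*1^2 = 8*1 = 8
L = I*omega = 8*20
L = 160 kg*m^2/s

160 kg*m^2/s


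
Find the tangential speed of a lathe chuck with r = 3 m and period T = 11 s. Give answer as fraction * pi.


Given: radius r = 3 m, period T = 11 s
Using v = 2*pi*r / T
v = 2*pi*3 / 11
v = 6*pi / 11
v = 6/11*pi m/s

6/11*pi m/s


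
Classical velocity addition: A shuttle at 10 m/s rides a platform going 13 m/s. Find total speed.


Given: object velocity = 10 m/s, platform velocity = 13 m/s (same direction)
Using classical velocity addition: v_total = v_object + v_platform
v_total = 10 + 13
v_total = 23 m/s

23 m/s


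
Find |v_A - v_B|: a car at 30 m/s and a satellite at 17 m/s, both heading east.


Given: v_A = 30 m/s east, v_B = 17 m/s east
Both move in the same direction; relative speed = |v_A - v_B|
|30 - 17| = |13|
= 13 m/s

13 m/s


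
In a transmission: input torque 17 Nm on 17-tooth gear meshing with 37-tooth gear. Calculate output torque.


Given: N1 = 17, N2 = 37, T1 = 17 Nm
Using T2/T1 = N2/N1
T2 = T1 * N2 / N1
T2 = 17 * 37 / 17
T2 = 629 / 17
T2 = 37 Nm

37 Nm


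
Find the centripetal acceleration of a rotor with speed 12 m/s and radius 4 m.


Given: v = 12 m/s, r = 4 m
Using a_c = v^2 / r
a_c = 12^2 / 4
a_c = 144 / 4
a_c = 36 m/s^2

36 m/s^2


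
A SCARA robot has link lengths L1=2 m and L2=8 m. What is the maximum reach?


Given: L1 = 2 m, L2 = 8 m
For a 2-link planar arm, max reach = L1 + L2 (fully extended)
Max reach = 2 + 8
Max reach = 10 m

10 m


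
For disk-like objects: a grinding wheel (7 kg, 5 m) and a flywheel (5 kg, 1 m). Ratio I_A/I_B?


Given: M1=7 kg, R1=5 m, M2=5 kg, R2=1 m
For a disk: I = (1/2)*M*R^2, so I_A/I_B = (M1*R1^2)/(M2*R2^2)
M1*R1^2 = 7*25 = 175
M2*R2^2 = 5*1 = 5
I_A/I_B = 175/5 = 35

35


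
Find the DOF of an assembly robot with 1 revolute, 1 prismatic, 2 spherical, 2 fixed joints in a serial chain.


Given: serial robot with 1 revolute, 1 prismatic, 2 spherical, 2 fixed joints
DOF contribution per joint type: revolute=1, prismatic=1, spherical=3, fixed=0
DOF = 1*1 + 1*1 + 2*3 + 2*0
DOF = 8

8


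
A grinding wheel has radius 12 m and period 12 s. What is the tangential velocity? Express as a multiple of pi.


Given: radius r = 12 m, period T = 12 s
Using v = 2*pi*r / T
v = 2*pi*12 / 12
v = 24*pi / 12
v = 2*pi m/s

2*pi m/s


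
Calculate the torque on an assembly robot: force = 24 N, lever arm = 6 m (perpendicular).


Given: F = 24 N, r = 6 m, angle = 90 deg (perpendicular)
Using tau = F * r * sin(90)
sin(90) = 1
tau = 24 * 6 * 1
tau = 144 Nm

144 Nm


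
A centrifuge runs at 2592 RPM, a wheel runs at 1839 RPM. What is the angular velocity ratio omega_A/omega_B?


Given: RPM_A = 2592, RPM_B = 1839
omega = 2*pi*RPM/60, so omega_A/omega_B = RPM_A / RPM_B
omega_A/omega_B = 2592 / 1839
omega_A/omega_B = 864/613

864/613


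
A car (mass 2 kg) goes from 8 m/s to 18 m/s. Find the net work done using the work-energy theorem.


Given: m = 2 kg, v0 = 8 m/s, v = 18 m/s
Using W = (1/2)*m*(v^2 - v0^2)
v^2 = 18^2 = 324
v0^2 = 8^2 = 64
v^2 - v0^2 = 324 - 64 = 260
W = (1/2)*2*260 = 260 J

260 J


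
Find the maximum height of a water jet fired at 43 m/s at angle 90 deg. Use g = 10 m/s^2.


Given: v0 = 43 m/s, theta = 90 deg, g = 10 m/s^2
sin^2(90) = 1
Using H = v0^2 * sin^2(theta) / (2*g)
H = 43^2 * 1 / (2*10)
H = 1849 * 1 / 20
H = 1849 / 20
H = 1849/20 m

1849/20 m


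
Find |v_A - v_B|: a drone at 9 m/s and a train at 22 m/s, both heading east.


Given: v_A = 9 m/s east, v_B = 22 m/s east
Both move in the same direction; relative speed = |v_A - v_B|
|9 - 22| = |-13|
= 13 m/s

13 m/s


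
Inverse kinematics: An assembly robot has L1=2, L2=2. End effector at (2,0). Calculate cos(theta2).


Given: L1 = 2, L2 = 2, target (x, y) = (2, 0)
Using cos(theta2) = (x^2 + y^2 - L1^2 - L2^2) / (2*L1*L2)
x^2 + y^2 = 2^2 + 0 = 4
L1^2 + L2^2 = 4 + 4 = 8
Numerator = 4 - 8 = -4
Denominator = 2*2*2 = 8
cos(theta2) = -4/8 = -1/2

-1/2


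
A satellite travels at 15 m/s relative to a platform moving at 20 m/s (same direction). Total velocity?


Given: object velocity = 15 m/s, platform velocity = 20 m/s (same direction)
Using classical velocity addition: v_total = v_object + v_platform
v_total = 15 + 20
v_total = 35 m/s

35 m/s


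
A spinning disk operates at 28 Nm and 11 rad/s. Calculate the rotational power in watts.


Given: tau = 28 Nm, omega = 11 rad/s
Using P = tau * omega
P = 28 * 11
P = 308 W

308 W


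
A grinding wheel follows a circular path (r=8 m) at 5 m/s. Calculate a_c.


Given: v = 5 m/s, r = 8 m
Using a_c = v^2 / r
a_c = 5^2 / 8
a_c = 25 / 8
a_c = 25/8 m/s^2

25/8 m/s^2


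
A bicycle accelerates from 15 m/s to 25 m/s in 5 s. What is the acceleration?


Given: initial velocity v0 = 15 m/s, final velocity v = 25 m/s, time t = 5 s
Using a = (v - v0) / t
a = (25 - 15) / 5
a = 10 / 5
a = 2 m/s^2

2 m/s^2


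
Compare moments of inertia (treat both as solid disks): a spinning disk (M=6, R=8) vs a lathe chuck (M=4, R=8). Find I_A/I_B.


Given: M1=6 kg, R1=8 m, M2=4 kg, R2=8 m
For a disk: I = (1/2)*M*R^2, so I_A/I_B = (M1*R1^2)/(M2*R2^2)
M1*R1^2 = 6*64 = 384
M2*R2^2 = 4*64 = 256
I_A/I_B = 384/256 = 3/2

3/2


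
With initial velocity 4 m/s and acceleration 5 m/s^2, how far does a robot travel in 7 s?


Given: v0 = 4 m/s, a = 5 m/s^2, t = 7 s
Using s = v0*t + (1/2)*a*t^2
s = 4*7 + (1/2)*5*7^2
s = 28 + (1/2)*245
s = 28 + 245/2
s = 301/2

301/2 m


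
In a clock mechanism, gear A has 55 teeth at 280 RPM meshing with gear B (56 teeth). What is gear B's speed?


Given: N1 = 55 teeth, w1 = 280 RPM, N2 = 56 teeth
Using N1*w1 = N2*w2
w2 = N1*w1 / N2
w2 = 55*280 / 56
w2 = 15400 / 56
w2 = 275 RPM

275 RPM


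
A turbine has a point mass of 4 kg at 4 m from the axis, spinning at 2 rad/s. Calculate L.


Given: m = 4 kg, r = 4 m, omega = 2 rad/s
For a point mass: I = m*r^2
I = 4*4^2 = 4*16 = 64
L = I*omega = 64*2
L = 128 kg*m^2/s

128 kg*m^2/s


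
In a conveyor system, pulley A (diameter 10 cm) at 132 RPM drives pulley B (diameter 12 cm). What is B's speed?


Given: D1 = 10 cm, w1 = 132 RPM, D2 = 12 cm
Using D1*w1 = D2*w2
w2 = D1*w1 / D2
w2 = 10*132 / 12
w2 = 1320 / 12
w2 = 110 RPM

110 RPM


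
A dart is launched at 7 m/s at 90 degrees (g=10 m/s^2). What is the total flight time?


Given: v0 = 7 m/s, theta = 90 deg, g = 10 m/s^2
sin(90) = 1
Using T = 2*v0*sin(theta) / g
T = 2*7*1 / 10
T = 14 / 10
T = 7/5 s

7/5 s


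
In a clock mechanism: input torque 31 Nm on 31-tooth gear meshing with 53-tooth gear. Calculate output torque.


Given: N1 = 31, N2 = 53, T1 = 31 Nm
Using T2/T1 = N2/N1
T2 = T1 * N2 / N1
T2 = 31 * 53 / 31
T2 = 1643 / 31
T2 = 53 Nm

53 Nm


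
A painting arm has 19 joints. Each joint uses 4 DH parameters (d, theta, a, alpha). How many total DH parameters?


Given: 19 joints, 4 DH parameters per joint (d, theta, a, alpha)
Total DH parameters = number_of_joints * 4
Total = 19 * 4
Total = 76

76


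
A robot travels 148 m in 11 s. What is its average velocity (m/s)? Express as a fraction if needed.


Given: distance d = 148 m, time t = 11 s
Using v = d / t
v = 148 / 11
v = 148/11 m/s

148/11 m/s


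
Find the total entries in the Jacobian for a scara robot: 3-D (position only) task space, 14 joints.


Given: task space dimension = 3, joints = 14
Jacobian is a 3 x 14 matrix
Total entries = rows * columns
Total = 3 * 14
Total = 42

42


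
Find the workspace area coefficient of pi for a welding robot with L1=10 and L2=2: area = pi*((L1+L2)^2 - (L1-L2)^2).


Given: L1 = 10, L2 = 2
(L1+L2)^2 = (12)^2 = 144
(L1-L2)^2 = (8)^2 = 64
Difference = 144 - 64 = 80
This equals 4*L1*L2 = 4*10*2 = 80
Workspace area = 80*pi

80


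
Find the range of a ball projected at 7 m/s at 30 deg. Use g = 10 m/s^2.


Given: v0 = 7 m/s, theta = 30 deg, g = 10 m/s^2
sin(2*30) = sin(60) = sqrt(3)/2
Using R = v0^2 * sin(2*theta) / g
R = 7^2 * (sqrt(3)/2) / 10
R = 49 * sqrt(3) / 20
R = 49/20*sqrt(3) m

49/20*sqrt(3) m


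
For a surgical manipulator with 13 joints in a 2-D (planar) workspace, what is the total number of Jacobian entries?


Given: task space dimension = 2, joints = 13
Jacobian is a 2 x 13 matrix
Total entries = rows * columns
Total = 2 * 13
Total = 26

26


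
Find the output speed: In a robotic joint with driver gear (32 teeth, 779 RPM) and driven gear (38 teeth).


Given: N1 = 32 teeth, w1 = 779 RPM, N2 = 38 teeth
Using N1*w1 = N2*w2
w2 = N1*w1 / N2
w2 = 32*779 / 38
w2 = 24928 / 38
w2 = 656 RPM

656 RPM


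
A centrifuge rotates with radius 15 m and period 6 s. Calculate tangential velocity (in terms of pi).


Given: radius r = 15 m, period T = 6 s
Using v = 2*pi*r / T
v = 2*pi*15 / 6
v = 30*pi / 6
v = 5*pi m/s

5*pi m/s


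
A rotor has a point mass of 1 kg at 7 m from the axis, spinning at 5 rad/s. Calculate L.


Given: m = 1 kg, r = 7 m, omega = 5 rad/s
For a point mass: I = m*r^2
I = 1*7^2 = 1*49 = 49
L = I*omega = 49*5
L = 245 kg*m^2/s

245 kg*m^2/s


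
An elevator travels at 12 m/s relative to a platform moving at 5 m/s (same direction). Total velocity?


Given: object velocity = 12 m/s, platform velocity = 5 m/s (same direction)
Using classical velocity addition: v_total = v_object + v_platform
v_total = 12 + 5
v_total = 17 m/s

17 m/s


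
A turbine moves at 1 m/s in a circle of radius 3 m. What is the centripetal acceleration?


Given: v = 1 m/s, r = 3 m
Using a_c = v^2 / r
a_c = 1^2 / 3
a_c = 1 / 3
a_c = 1/3 m/s^2

1/3 m/s^2


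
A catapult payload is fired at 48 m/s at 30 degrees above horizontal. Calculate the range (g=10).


Given: v0 = 48 m/s, theta = 30 deg, g = 10 m/s^2
sin(2*30) = sin(60) = sqrt(3)/2
Using R = v0^2 * sin(2*theta) / g
R = 48^2 * (sqrt(3)/2) / 10
R = 2304 * sqrt(3) / 20
R = 576/5*sqrt(3) m

576/5*sqrt(3) m
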